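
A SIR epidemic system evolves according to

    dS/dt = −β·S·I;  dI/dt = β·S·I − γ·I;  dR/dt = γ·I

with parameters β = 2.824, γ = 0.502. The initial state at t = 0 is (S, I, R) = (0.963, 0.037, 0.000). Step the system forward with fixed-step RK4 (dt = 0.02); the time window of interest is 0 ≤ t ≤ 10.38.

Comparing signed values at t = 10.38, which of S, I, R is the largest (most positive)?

t=0.000: state=(0.963, 0.037, 0.000)
step 1 (dt=0.02): k1=(-0.101, 0.082, 0.019), k2=(-0.103, 0.084, 0.019), k3=(-0.103, 0.084, 0.019), k4=(-0.105, 0.086, 0.019); state += dt/6·(k1+2k2+2k3+k4)
t=0.020: state=(0.961, 0.039, 0.000)
t=0.040: state=(0.959, 0.040, 0.001)
t=0.060: state=(0.957, 0.042, 0.001)
continuing one RK4 step at a time; state shown every 25 steps (Δt=0.5):
t=0.500: state=(0.877, 0.107, 0.017)
t=1.000: state=(0.686, 0.253, 0.060)
t=1.500: state=(0.422, 0.432, 0.147)
t=2.000: state=(0.212, 0.519, 0.269)
t=2.500: state=(0.103, 0.499, 0.398)
t=3.000: state=(0.053, 0.432, 0.515)
t=3.500: state=(0.030, 0.355, 0.614)
t=4.000: state=(0.019, 0.286, 0.694)
t=4.500: state=(0.013, 0.228, 0.759)
t=5.000: state=(0.010, 0.180, 0.810)
t=5.500: state=(0.008, 0.142, 0.850)
t=6.000: state=(0.007, 0.112, 0.882)
t=6.500: state=(0.006, 0.088, 0.907)
t=7.000: state=(0.005, 0.069, 0.926)
t=7.500: state=(0.005, 0.054, 0.941)
t=8.000: state=(0.005, 0.042, 0.953)
t=8.500: state=(0.004, 0.033, 0.963)
t=9.000: state=(0.004, 0.026, 0.970)
t=9.500: state=(0.004, 0.020, 0.976)
t=10.000: state=(0.004, 0.016, 0.980)
t=10.380: state=(0.004, 0.013, 0.983)
compare at T: S=0.004, I=0.013, R=0.983

largest component: R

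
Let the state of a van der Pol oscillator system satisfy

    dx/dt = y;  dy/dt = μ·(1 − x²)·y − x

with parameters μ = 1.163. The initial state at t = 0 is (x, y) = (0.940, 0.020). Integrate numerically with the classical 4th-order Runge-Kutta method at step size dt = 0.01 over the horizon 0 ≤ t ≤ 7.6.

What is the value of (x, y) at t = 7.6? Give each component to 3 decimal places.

(x, y) = (0.712, -1.388)

t=0.000: state=(0.940, 0.020)
step 1 (dt=0.01): k1=(0.020, -0.937), k2=(0.015, -0.938), k3=(0.015, -0.938), k4=(0.011, -0.939); state += dt/6·(k1+2k2+2k3+k4)
t=0.010: state=(0.940, 0.011)
t=0.020: state=(0.940, 0.001)
t=0.030: state=(0.940, -0.008)
continuing one RK4 step at a time; state shown every 25 steps (Δt=0.25):
t=0.250: state=(0.915, -0.217)
t=0.500: state=(0.831, -0.460)
t=0.750: state=(0.684, -0.723)
t=1.000: state=(0.465, -1.038)
t=1.250: state=(0.158, -1.438)
t=1.500: state=(-0.260, -1.905)
t=1.750: state=(-0.782, -2.205)
t=2.000: state=(-1.308, -1.871)
t=2.250: state=(-1.669, -0.980)
t=2.500: state=(-1.810, -0.208)
t=2.750: state=(-1.802, 0.225)
t=3.000: state=(-1.715, 0.453)
t=3.250: state=(-1.582, 0.601)
t=3.500: state=(-1.415, 0.734)
t=3.750: state=(-1.213, 0.891)
t=4.000: state=(-0.965, 1.110)
t=4.250: state=(-0.649, 1.438)
t=4.500: state=(-0.231, 1.935)
t=4.750: state=(0.331, 2.561)
t=5.000: state=(1.019, 2.798)
t=5.250: state=(1.629, 1.906)
t=5.500: state=(1.942, 0.654)
t=5.750: state=(2.005, -0.055)
t=6.000: state=(1.948, -0.358)
t=6.250: state=(1.839, -0.503)
t=6.500: state=(1.700, -0.603)
t=6.750: state=(1.537, -0.701)
t=7.000: state=(1.348, -0.823)
t=7.250: state=(1.122, -0.994)
t=7.500: state=(0.844, -1.250)
t=7.600: state=(0.712, -1.388)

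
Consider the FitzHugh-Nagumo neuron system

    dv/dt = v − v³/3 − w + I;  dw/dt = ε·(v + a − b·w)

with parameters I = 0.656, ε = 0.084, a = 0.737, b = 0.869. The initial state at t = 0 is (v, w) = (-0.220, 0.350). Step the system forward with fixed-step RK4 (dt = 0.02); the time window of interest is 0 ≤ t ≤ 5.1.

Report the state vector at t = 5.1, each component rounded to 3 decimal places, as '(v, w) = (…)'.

(v, w) = (1.678, 0.780)

t=0.000: state=(-0.220, 0.350)
step 1 (dt=0.02): k1=(0.090, 0.018), k2=(0.090, 0.018), k3=(0.090, 0.018), k4=(0.091, 0.018); state += dt/6·(k1+2k2+2k3+k4)
t=0.020: state=(-0.218, 0.350)
t=0.040: state=(-0.216, 0.351)
t=0.060: state=(-0.215, 0.351)
continuing one RK4 step at a time; state shown every 10 steps (Δt=0.2):
t=0.200: state=(-0.201, 0.354)
t=0.400: state=(-0.178, 0.358)
t=0.600: state=(-0.152, 0.362)
t=0.800: state=(-0.120, 0.367)
t=1.000: state=(-0.083, 0.372)
t=1.200: state=(-0.040, 0.378)
t=1.400: state=(0.012, 0.385)
t=1.600: state=(0.074, 0.392)
t=1.800: state=(0.148, 0.400)
t=2.000: state=(0.236, 0.410)
t=2.200: state=(0.340, 0.421)
t=2.400: state=(0.461, 0.434)
t=2.600: state=(0.600, 0.449)
t=2.800: state=(0.754, 0.466)
t=3.000: state=(0.918, 0.485)
t=3.200: state=(1.083, 0.507)
t=3.400: state=(1.238, 0.532)
t=3.600: state=(1.372, 0.558)
t=3.800: state=(1.480, 0.586)
t=4.000: state=(1.560, 0.615)
t=4.200: state=(1.615, 0.645)
t=4.400: state=(1.650, 0.675)
t=4.600: state=(1.670, 0.706)
t=4.800: state=(1.679, 0.736)
t=5.000: state=(1.680, 0.765)
t=5.100: state=(1.678, 0.780)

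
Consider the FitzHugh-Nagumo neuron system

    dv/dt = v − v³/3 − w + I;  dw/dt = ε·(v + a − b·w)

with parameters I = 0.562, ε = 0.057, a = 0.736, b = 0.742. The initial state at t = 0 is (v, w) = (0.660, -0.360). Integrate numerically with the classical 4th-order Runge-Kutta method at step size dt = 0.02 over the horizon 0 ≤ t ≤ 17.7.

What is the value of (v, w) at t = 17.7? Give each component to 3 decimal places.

t=0.000: state=(0.660, -0.360)
step 1 (dt=0.02): k1=(1.486, 0.095), k2=(1.493, 0.096), k3=(1.493, 0.096), k4=(1.501, 0.096); state += dt/6·(k1+2k2+2k3+k4)
t=0.020: state=(0.690, -0.358)
t=0.040: state=(0.720, -0.356)
t=0.060: state=(0.750, -0.354)
continuing one RK4 step at a time; state shown every 50 steps (Δt=1):
t=1.000: state=(1.867, -0.228)
t=2.000: state=(1.995, -0.067)
t=3.000: state=(1.952, 0.087)
t=4.000: state=(1.899, 0.232)
t=5.000: state=(1.845, 0.368)
t=6.000: state=(1.790, 0.495)
t=7.000: state=(1.734, 0.614)
t=8.000: state=(1.677, 0.725)
t=9.000: state=(1.618, 0.828)
t=10.000: state=(1.557, 0.923)
t=11.000: state=(1.493, 1.011)
t=12.000: state=(1.426, 1.092)
t=13.000: state=(1.353, 1.165)
t=14.000: state=(1.273, 1.231)
t=15.000: state=(1.183, 1.290)
t=16.000: state=(1.077, 1.341)
t=17.000: state=(0.941, 1.383)
t=17.700: state=(0.814, 1.406)

(v, w) = (0.814, 1.406)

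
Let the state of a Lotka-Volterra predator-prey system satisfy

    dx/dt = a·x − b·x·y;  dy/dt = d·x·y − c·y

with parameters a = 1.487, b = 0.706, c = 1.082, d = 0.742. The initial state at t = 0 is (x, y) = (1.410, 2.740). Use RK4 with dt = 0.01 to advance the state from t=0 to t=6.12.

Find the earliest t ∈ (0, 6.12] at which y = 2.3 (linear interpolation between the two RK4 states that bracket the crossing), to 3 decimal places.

t = 0.897

t=0.000: state=(1.410, 2.740)
step 1 (dt=0.01): k1=(-0.631, -0.098), k2=(-0.629, -0.104), k3=(-0.629, -0.104), k4=(-0.627, -0.111); state += dt/6·(k1+2k2+2k3+k4)
t=0.010: state=(1.404, 2.739)
t=0.020: state=(1.397, 2.738)
t=0.030: state=(1.391, 2.736)
continuing one RK4 step at a time; state shown every 20 steps (Δt=0.2):
t=0.200: state=(1.293, 2.696)
t=0.400: state=(1.196, 2.611)
t=0.600: state=(1.122, 2.497)
t=0.800: state=(1.072, 2.366)
t=0.890: state=(1.056, 2.305)
next step: t=0.900: state=(1.055, 2.298) — y has crossed 2.3
linear interpolation between t=0.890 (2.30464) and t=0.900 (2.29777) → t≈0.897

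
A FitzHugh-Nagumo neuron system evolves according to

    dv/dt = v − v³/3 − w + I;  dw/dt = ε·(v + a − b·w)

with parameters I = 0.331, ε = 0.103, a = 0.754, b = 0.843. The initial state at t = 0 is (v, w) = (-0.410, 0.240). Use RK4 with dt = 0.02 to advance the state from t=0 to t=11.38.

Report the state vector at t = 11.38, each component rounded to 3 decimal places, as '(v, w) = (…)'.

(v, w) = (-1.200, -0.337)

t=0.000: state=(-0.410, 0.240)
step 1 (dt=0.02): k1=(-0.296, 0.015), k2=(-0.299, 0.014), k3=(-0.299, 0.014), k4=(-0.301, 0.014); state += dt/6·(k1+2k2+2k3+k4)
t=0.020: state=(-0.416, 0.240)
t=0.040: state=(-0.422, 0.241)
t=0.060: state=(-0.428, 0.241)
continuing one RK4 step at a time; state shown every 25 steps (Δt=0.5):
t=0.500: state=(-0.592, 0.243)
t=1.000: state=(-0.841, 0.235)
t=1.500: state=(-1.118, 0.213)
t=2.000: state=(-1.350, 0.180)
t=2.500: state=(-1.491, 0.138)
t=3.000: state=(-1.553, 0.093)
t=3.500: state=(-1.568, 0.048)
t=4.000: state=(-1.559, 0.005)
t=4.500: state=(-1.540, -0.035)
t=5.000: state=(-1.517, -0.073)
t=5.500: state=(-1.491, -0.107)
t=6.000: state=(-1.465, -0.139)
t=6.500: state=(-1.438, -0.168)
t=7.000: state=(-1.412, -0.195)
t=7.500: state=(-1.386, -0.219)
t=8.000: state=(-1.360, -0.241)
t=8.500: state=(-1.335, -0.261)
t=9.000: state=(-1.310, -0.278)
t=9.500: state=(-1.286, -0.294)
t=10.000: state=(-1.262, -0.308)
t=10.500: state=(-1.239, -0.320)
t=11.000: state=(-1.217, -0.330)
t=11.380: state=(-1.200, -0.337)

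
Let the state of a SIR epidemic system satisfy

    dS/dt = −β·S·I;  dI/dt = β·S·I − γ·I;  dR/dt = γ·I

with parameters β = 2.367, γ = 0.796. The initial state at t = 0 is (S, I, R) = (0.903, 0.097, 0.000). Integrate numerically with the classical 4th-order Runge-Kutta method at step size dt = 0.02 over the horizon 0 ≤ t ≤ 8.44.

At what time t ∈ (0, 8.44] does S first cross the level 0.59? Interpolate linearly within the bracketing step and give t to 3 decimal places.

t=0.000: state=(0.903, 0.097, 0.000)
step 1 (dt=0.02): k1=(-0.207, 0.130, 0.077), k2=(-0.210, 0.131, 0.078), k3=(-0.210, 0.131, 0.078), k4=(-0.212, 0.133, 0.079); state += dt/6·(k1+2k2+2k3+k4)
t=0.020: state=(0.899, 0.100, 0.002)
t=0.040: state=(0.895, 0.102, 0.003)
t=0.060: state=(0.890, 0.105, 0.005)
continuing one RK4 step at a time; state shown every 25 steps (Δt=0.5):
t=0.500: state=(0.770, 0.176, 0.054)
t=1.000: state=(0.592, 0.266, 0.142)
next step: t=1.020: state=(0.585, 0.269, 0.146) — S has crossed 0.59
linear interpolation between t=1.000 (0.59221) and t=1.020 (0.58475) → t≈1.006

t = 1.006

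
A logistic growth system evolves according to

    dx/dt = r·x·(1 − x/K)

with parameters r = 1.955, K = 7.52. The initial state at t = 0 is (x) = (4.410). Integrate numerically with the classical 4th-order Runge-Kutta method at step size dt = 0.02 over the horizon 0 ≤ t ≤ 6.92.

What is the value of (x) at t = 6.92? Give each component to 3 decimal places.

t=0.000: state=(4.410)
step 1 (dt=0.02): k1=(3.566), k2=(3.553), k3=(3.553), k4=(3.540); state += dt/6·(k1+2k2+2k3+k4)
t=0.020: state=(4.481)
t=0.040: state=(4.552)
t=0.060: state=(4.622)
continuing one RK4 step at a time; state shown every 25 steps (Δt=0.5):
t=0.500: state=(5.943)
t=1.000: state=(6.837)
t=1.500: state=(7.248)
t=2.000: state=(7.415)
t=2.500: state=(7.480)
t=3.000: state=(7.505)
t=3.500: state=(7.514)
t=4.000: state=(7.518)
t=4.500: state=(7.519)
t=5.000: state=(7.520)
t=5.500: state=(7.520)
t=6.000: state=(7.520)
t=6.500: state=(7.520)
t=6.920: state=(7.520)

(x) = (7.520)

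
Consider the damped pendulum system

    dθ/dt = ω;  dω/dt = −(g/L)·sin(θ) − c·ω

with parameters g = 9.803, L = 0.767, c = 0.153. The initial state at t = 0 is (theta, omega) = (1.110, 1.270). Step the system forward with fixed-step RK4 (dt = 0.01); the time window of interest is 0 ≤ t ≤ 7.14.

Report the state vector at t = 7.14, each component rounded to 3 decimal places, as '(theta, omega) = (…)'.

(theta, omega) = (0.166, 2.266)

t=0.000: state=(1.110, 1.270)
step 1 (dt=0.01): k1=(1.270, -11.642), k2=(1.212, -11.669), k3=(1.212, -11.668), k4=(1.153, -11.692); state += dt/6·(k1+2k2+2k3+k4)
t=0.010: state=(1.122, 1.153)
t=0.020: state=(1.133, 1.036)
t=0.030: state=(1.143, 0.919)
continuing one RK4 step at a time; state shown every 25 steps (Δt=0.25):
t=0.250: state=(1.061, -1.633)
t=0.500: state=(0.362, -3.670)
t=0.750: state=(-0.556, -3.199)
t=1.000: state=(-1.067, -0.718)
t=1.250: state=(-0.898, 2.006)
t=1.500: state=(-0.159, 3.555)
t=1.750: state=(0.662, 2.596)
t=2.000: state=(1.009, 0.077)
t=2.250: state=(0.705, -2.386)
t=2.500: state=(-0.057, -3.322)
t=2.750: state=(-0.750, -1.899)
t=3.000: state=(-0.918, 0.599)
t=3.250: state=(-0.485, 2.683)
t=3.500: state=(0.266, 2.924)
t=3.750: state=(0.802, 1.133)
t=4.000: state=(0.785, -1.250)
t=4.250: state=(0.245, -2.811)
t=4.500: state=(-0.447, -2.359)
t=4.750: state=(-0.802, -0.339)
t=5.000: state=(-0.607, 1.804)
t=5.250: state=(-0.003, 2.714)
t=5.500: state=(0.580, 1.661)
t=5.750: state=(0.741, -0.430)
t=6.000: state=(0.393, -2.183)
t=6.250: state=(-0.218, -2.378)
t=6.500: state=(-0.651, -0.889)
t=6.750: state=(-0.620, 1.109)
t=7.000: state=(-0.162, 2.321)
t=7.140: state=(0.166, 2.266)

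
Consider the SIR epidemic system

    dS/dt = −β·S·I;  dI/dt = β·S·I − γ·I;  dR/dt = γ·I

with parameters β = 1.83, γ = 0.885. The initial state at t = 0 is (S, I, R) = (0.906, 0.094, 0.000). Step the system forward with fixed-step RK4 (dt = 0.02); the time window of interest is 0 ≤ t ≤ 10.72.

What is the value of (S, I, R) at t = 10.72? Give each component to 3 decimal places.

t=0.000: state=(0.906, 0.094, 0.000)
step 1 (dt=0.02): k1=(-0.156, 0.073, 0.083), k2=(-0.157, 0.073, 0.084), k3=(-0.157, 0.073, 0.084), k4=(-0.158, 0.073, 0.084); state += dt/6·(k1+2k2+2k3+k4)
t=0.020: state=(0.903, 0.095, 0.002)
t=0.040: state=(0.900, 0.097, 0.003)
t=0.060: state=(0.896, 0.098, 0.005)
continuing one RK4 step at a time; state shown every 25 steps (Δt=0.5):
t=0.500: state=(0.817, 0.133, 0.050)
t=1.000: state=(0.710, 0.172, 0.118)
t=1.500: state=(0.598, 0.201, 0.201)
t=2.000: state=(0.494, 0.213, 0.293)
t=2.500: state=(0.408, 0.206, 0.386)
t=3.000: state=(0.340, 0.186, 0.474)
t=3.500: state=(0.290, 0.159, 0.550)
t=4.000: state=(0.254, 0.131, 0.614)
t=4.500: state=(0.228, 0.105, 0.667)
t=5.000: state=(0.210, 0.082, 0.708)
t=5.500: state=(0.196, 0.064, 0.740)
t=6.000: state=(0.186, 0.049, 0.765)
t=6.500: state=(0.179, 0.037, 0.784)
t=7.000: state=(0.174, 0.028, 0.798)
t=7.500: state=(0.170, 0.021, 0.809)
t=8.000: state=(0.167, 0.016, 0.817)
t=8.500: state=(0.165, 0.012, 0.823)
t=9.000: state=(0.164, 0.009, 0.828)
t=9.500: state=(0.163, 0.007, 0.831)
t=10.000: state=(0.162, 0.005, 0.833)
t=10.500: state=(0.161, 0.004, 0.835)
t=10.720: state=(0.161, 0.003, 0.836)

(S, I, R) = (0.161, 0.003, 0.836)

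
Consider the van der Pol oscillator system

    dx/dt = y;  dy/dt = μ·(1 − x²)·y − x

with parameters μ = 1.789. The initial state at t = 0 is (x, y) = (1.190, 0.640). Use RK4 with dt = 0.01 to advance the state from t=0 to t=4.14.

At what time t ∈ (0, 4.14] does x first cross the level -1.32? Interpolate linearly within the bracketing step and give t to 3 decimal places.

t = 2.350

t=0.000: state=(1.190, 0.640)
step 1 (dt=0.01): k1=(0.640, -1.666), k2=(0.632, -1.672), k3=(0.632, -1.672), k4=(0.623, -1.677); state += dt/6·(k1+2k2+2k3+k4)
t=0.010: state=(1.196, 0.623)
t=0.020: state=(1.202, 0.606)
t=0.030: state=(1.208, 0.590)
continuing one RK4 step at a time; state shown every 20 steps (Δt=0.2):
t=0.200: state=(1.284, 0.302)
t=0.400: state=(1.314, 0.005)
t=0.600: state=(1.290, -0.227)
t=0.800: state=(1.226, -0.412)
t=1.000: state=(1.127, -0.580)
t=1.200: state=(0.993, -0.763)
t=1.400: state=(0.818, -1.000)
t=1.600: state=(0.586, -1.351)
t=1.800: state=(0.264, -1.904)
t=2.000: state=(-0.194, -2.718)
t=2.200: state=(-0.818, -3.413)
t=2.350: state=(-1.320, -3.106)
next step: t=2.360: state=(-1.350, -3.050) — x has crossed -1.32
linear interpolation between t=2.350 (-1.31958) and t=2.360 (-1.35036) → t≈2.350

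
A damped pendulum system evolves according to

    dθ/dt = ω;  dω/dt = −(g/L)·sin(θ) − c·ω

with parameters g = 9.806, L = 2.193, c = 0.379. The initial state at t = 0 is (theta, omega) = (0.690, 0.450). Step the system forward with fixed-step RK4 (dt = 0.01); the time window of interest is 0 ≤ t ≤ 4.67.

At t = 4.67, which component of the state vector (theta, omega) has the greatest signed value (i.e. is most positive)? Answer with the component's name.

t=0.000: state=(0.690, 0.450)
step 1 (dt=0.01): k1=(0.450, -3.017), k2=(0.435, -3.019), k3=(0.435, -3.019), k4=(0.420, -3.020); state += dt/6·(k1+2k2+2k3+k4)
t=0.010: state=(0.694, 0.420)
t=0.020: state=(0.698, 0.390)
t=0.030: state=(0.702, 0.359)
continuing one RK4 step at a time; state shown every 20 steps (Δt=0.2):
t=0.200: state=(0.720, -0.148)
t=0.400: state=(0.635, -0.682)
t=0.600: state=(0.456, -1.083)
t=0.800: state=(0.215, -1.288)
t=1.000: state=(-0.044, -1.266)
t=1.200: state=(-0.277, -1.032)
t=1.400: state=(-0.446, -0.646)
t=1.600: state=(-0.530, -0.188)
t=1.800: state=(-0.522, 0.264)
t=2.000: state=(-0.430, 0.643)
t=2.200: state=(-0.273, 0.895)
t=2.400: state=(-0.083, 0.982)
t=2.600: state=(0.108, 0.898)
t=2.800: state=(0.267, 0.668)
t=3.000: state=(0.369, 0.345)
t=3.200: state=(0.403, -0.009)
t=3.400: state=(0.367, -0.336)
t=3.600: state=(0.273, -0.585)
t=3.800: state=(0.141, -0.721)
t=4.000: state=(-0.006, -0.725)
t=4.200: state=(-0.141, -0.607)
t=4.400: state=(-0.242, -0.395)
t=4.600: state=(-0.296, -0.133)
t=4.670: state=(-0.302, -0.039)
compare at T: theta=-0.302, omega=-0.039

largest component: omega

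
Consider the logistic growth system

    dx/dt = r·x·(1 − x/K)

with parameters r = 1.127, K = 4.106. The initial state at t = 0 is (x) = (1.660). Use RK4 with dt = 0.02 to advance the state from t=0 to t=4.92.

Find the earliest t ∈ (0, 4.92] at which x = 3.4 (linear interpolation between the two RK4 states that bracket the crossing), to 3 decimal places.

t=0.000: state=(1.660)
step 1 (dt=0.02): k1=(1.114), k2=(1.117), k3=(1.117), k4=(1.119); state += dt/6·(k1+2k2+2k3+k4)
t=0.020: state=(1.682)
t=0.040: state=(1.705)
t=0.060: state=(1.727)
continuing one RK4 step at a time; state shown every 10 steps (Δt=0.2):
t=0.200: state=(1.887)
t=0.400: state=(2.118)
t=0.600: state=(2.347)
t=0.800: state=(2.569)
t=1.000: state=(2.779)
t=1.200: state=(2.973)
t=1.400: state=(3.148)
t=1.600: state=(3.304)
t=1.720: state=(3.388)
next step: t=1.740: state=(3.401) — x has crossed 3.4
linear interpolation between t=1.720 (3.38757) and t=1.740 (3.40083) → t≈1.739

t = 1.739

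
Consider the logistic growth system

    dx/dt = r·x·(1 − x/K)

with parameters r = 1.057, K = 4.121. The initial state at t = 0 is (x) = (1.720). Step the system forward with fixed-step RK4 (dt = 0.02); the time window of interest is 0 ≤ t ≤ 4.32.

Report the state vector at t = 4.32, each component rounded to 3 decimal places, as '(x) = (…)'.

t=0.000: state=(1.720)
step 1 (dt=0.02): k1=(1.059), k2=(1.061), k3=(1.061), k4=(1.063); state += dt/6·(k1+2k2+2k3+k4)
t=0.020: state=(1.741)
t=0.040: state=(1.763)
t=0.060: state=(1.784)
continuing one RK4 step at a time; state shown every 10 steps (Δt=0.2):
t=0.200: state=(1.935)
t=0.400: state=(2.152)
t=0.600: state=(2.368)
t=0.800: state=(2.577)
t=1.000: state=(2.775)
t=1.200: state=(2.959)
t=1.400: state=(3.127)
t=1.600: state=(3.278)
t=1.800: state=(3.411)
t=2.000: state=(3.527)
t=2.200: state=(3.626)
t=2.400: state=(3.711)
t=2.600: state=(3.783)
t=2.800: state=(3.843)
t=3.000: state=(3.893)
t=3.200: state=(3.934)
t=3.400: state=(3.969)
t=3.600: state=(3.997)
t=3.800: state=(4.020)
t=4.000: state=(4.039)
t=4.200: state=(4.054)
t=4.320: state=(4.062)

(x) = (4.062)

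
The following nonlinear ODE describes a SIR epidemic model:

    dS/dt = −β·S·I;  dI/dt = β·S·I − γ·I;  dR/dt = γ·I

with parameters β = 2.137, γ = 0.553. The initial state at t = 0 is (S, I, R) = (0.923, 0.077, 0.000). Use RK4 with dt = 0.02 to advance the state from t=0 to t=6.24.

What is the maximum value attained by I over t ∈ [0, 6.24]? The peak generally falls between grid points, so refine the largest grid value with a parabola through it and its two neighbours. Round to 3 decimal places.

t=0.000: state=(0.923, 0.077, 0.000)
step 1 (dt=0.02): k1=(-0.152, 0.109, 0.043), k2=(-0.154, 0.111, 0.043), k3=(-0.154, 0.111, 0.043), k4=(-0.156, 0.112, 0.044); state += dt/6·(k1+2k2+2k3+k4)
t=0.020: state=(0.920, 0.079, 0.001)
t=0.040: state=(0.917, 0.081, 0.002)
t=0.060: state=(0.914, 0.084, 0.003)
continuing one RK4 step at a time; state shown every 25 steps (Δt=0.5):
t=0.500: state=(0.821, 0.149, 0.030)
t=1.000: state=(0.664, 0.251, 0.085)
t=1.500: state=(0.480, 0.351, 0.169)
t=2.000: state=(0.319, 0.406, 0.275)
t=2.500: state=(0.206, 0.406, 0.388)
t=3.000: state=(0.136, 0.368, 0.496)
t=3.500: state=(0.094, 0.315, 0.591)
t=4.000: state=(0.069, 0.261, 0.670)
t=4.500: state=(0.054, 0.211, 0.735)
t=5.000: state=(0.044, 0.169, 0.787)
t=5.500: state=(0.037, 0.133, 0.829)
t=6.000: state=(0.033, 0.105, 0.862)
t=6.240: state=(0.031, 0.094, 0.875)
largest grid value and its neighbours: I(2.220)=0.41211, I(2.240)=0.41215, I(2.260)=0.41210
parabola through these three points peaks at t≈2.239 with I≈0.41215

max I = 0.412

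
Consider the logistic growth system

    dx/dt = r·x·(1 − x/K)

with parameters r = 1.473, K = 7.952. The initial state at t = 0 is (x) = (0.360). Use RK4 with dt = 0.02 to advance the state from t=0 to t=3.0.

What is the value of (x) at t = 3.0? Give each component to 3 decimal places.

(x) = (6.341)

t=0.000: state=(0.360)
step 1 (dt=0.02): k1=(0.506), k2=(0.513), k3=(0.513), k4=(0.520); state += dt/6·(k1+2k2+2k3+k4)
t=0.020: state=(0.370)
t=0.040: state=(0.381)
t=0.060: state=(0.392)
continuing one RK4 step at a time; state shown every 5 steps (Δt=0.1):
t=0.100: state=(0.414)
t=0.200: state=(0.476)
t=0.300: state=(0.546)
t=0.400: state=(0.626)
t=0.500: state=(0.717)
t=0.600: state=(0.819)
t=0.700: state=(0.933)
t=0.800: state=(1.062)
t=0.900: state=(1.205)
t=1.000: state=(1.363)
t=1.100: state=(1.537)
t=1.200: state=(1.728)
t=1.300: state=(1.936)
t=1.400: state=(2.160)
t=1.500: state=(2.399)
t=1.600: state=(2.653)
t=1.700: state=(2.919)
t=1.800: state=(3.196)
t=1.900: state=(3.481)
t=2.000: state=(3.772)
t=2.100: state=(4.065)
t=2.200: state=(4.356)
t=2.300: state=(4.644)
t=2.400: state=(4.924)
t=2.500: state=(5.195)
t=2.600: state=(5.454)
t=2.700: state=(5.700)
t=2.800: state=(5.930)
t=2.900: state=(6.144)
t=3.000: state=(6.341)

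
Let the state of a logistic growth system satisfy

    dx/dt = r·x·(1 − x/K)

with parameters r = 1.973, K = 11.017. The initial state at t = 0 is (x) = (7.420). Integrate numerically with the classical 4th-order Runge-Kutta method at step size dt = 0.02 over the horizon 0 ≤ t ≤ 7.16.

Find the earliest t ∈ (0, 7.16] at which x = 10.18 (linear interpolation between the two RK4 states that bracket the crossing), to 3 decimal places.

t=0.000: state=(7.420)
step 1 (dt=0.02): k1=(4.780), k2=(4.747), k3=(4.747), k4=(4.713); state += dt/6·(k1+2k2+2k3+k4)
t=0.020: state=(7.515)
t=0.040: state=(7.609)
t=0.060: state=(7.701)
continuing one RK4 step at a time; state shown every 25 steps (Δt=0.5):
t=0.500: state=(9.330)
t=0.880: state=(10.150)
next step: t=0.900: state=(10.181) — x has crossed 10.18
linear interpolation between t=0.880 (10.15010) and t=0.900 (10.18110) → t≈0.899

t = 0.899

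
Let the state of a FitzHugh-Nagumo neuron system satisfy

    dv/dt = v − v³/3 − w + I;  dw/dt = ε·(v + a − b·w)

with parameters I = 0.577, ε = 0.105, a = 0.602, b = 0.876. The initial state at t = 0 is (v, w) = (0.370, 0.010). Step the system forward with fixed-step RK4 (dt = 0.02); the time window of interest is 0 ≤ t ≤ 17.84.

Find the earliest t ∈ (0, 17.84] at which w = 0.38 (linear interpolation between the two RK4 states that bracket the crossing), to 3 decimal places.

t = 2.013

t=0.000: state=(0.370, 0.010)
step 1 (dt=0.02): k1=(0.920, 0.101), k2=(0.927, 0.102), k3=(0.927, 0.102), k4=(0.934, 0.103); state += dt/6·(k1+2k2+2k3+k4)
t=0.020: state=(0.389, 0.012)
t=0.040: state=(0.407, 0.014)
t=0.060: state=(0.426, 0.016)
continuing one RK4 step at a time; state shown every 50 steps (Δt=1):
t=1.000: state=(1.436, 0.161)
t=2.000: state=(1.806, 0.377)
next step: t=2.020: state=(1.807, 0.382) — w has crossed 0.38
linear interpolation between t=2.000 (0.37721) and t=2.020 (0.38157) → t≈2.013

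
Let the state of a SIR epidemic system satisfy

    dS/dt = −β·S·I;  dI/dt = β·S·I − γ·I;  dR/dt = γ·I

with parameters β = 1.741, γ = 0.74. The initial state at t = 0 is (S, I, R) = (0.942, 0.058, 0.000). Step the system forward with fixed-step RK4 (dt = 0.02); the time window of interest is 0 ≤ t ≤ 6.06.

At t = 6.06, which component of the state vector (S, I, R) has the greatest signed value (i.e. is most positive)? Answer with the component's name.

t=0.000: state=(0.942, 0.058, 0.000)
step 1 (dt=0.02): k1=(-0.095, 0.052, 0.043), k2=(-0.096, 0.053, 0.043), k3=(-0.096, 0.053, 0.043), k4=(-0.097, 0.053, 0.044); state += dt/6·(k1+2k2+2k3+k4)
t=0.020: state=(0.940, 0.059, 0.001)
t=0.040: state=(0.938, 0.060, 0.002)
t=0.060: state=(0.936, 0.061, 0.003)
continuing one RK4 step at a time; state shown every 10 steps (Δt=0.2):
t=0.200: state=(0.921, 0.069, 0.009)
t=0.400: state=(0.898, 0.082, 0.021)
t=0.600: state=(0.870, 0.096, 0.034)
t=0.800: state=(0.839, 0.112, 0.049)
t=1.000: state=(0.805, 0.128, 0.067)
t=1.200: state=(0.768, 0.145, 0.087)
t=1.400: state=(0.727, 0.163, 0.110)
t=1.600: state=(0.685, 0.179, 0.135)
t=1.800: state=(0.642, 0.195, 0.163)
t=2.000: state=(0.598, 0.209, 0.193)
t=2.200: state=(0.555, 0.220, 0.225)
t=2.400: state=(0.514, 0.229, 0.258)
t=2.600: state=(0.474, 0.234, 0.292)
t=2.800: state=(0.436, 0.237, 0.327)
t=3.000: state=(0.402, 0.236, 0.362)
t=3.200: state=(0.370, 0.233, 0.397)
t=3.400: state=(0.342, 0.227, 0.431)
t=3.600: state=(0.316, 0.220, 0.464)
t=3.800: state=(0.293, 0.211, 0.496)
t=4.000: state=(0.273, 0.201, 0.526)
t=4.200: state=(0.255, 0.190, 0.555)
t=4.400: state=(0.239, 0.178, 0.582)
t=4.600: state=(0.225, 0.167, 0.608)
t=4.800: state=(0.213, 0.155, 0.632)
t=5.000: state=(0.202, 0.144, 0.654)
t=5.200: state=(0.193, 0.133, 0.674)
t=5.400: state=(0.184, 0.122, 0.693)
t=5.600: state=(0.177, 0.112, 0.711)
t=5.800: state=(0.171, 0.103, 0.727)
t=6.000: state=(0.165, 0.094, 0.741)
t=6.060: state=(0.163, 0.092, 0.745)
compare at T: S=0.163, I=0.092, R=0.745

largest component: R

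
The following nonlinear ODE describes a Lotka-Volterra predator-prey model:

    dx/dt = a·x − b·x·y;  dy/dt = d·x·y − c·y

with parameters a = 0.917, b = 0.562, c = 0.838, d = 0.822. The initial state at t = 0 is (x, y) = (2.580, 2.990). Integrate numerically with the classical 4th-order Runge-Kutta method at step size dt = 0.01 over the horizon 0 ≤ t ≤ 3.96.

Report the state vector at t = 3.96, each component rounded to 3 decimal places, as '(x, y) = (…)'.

(x, y) = (0.290, 0.692)

t=0.000: state=(2.580, 2.990)
step 1 (dt=0.01): k1=(-1.970, 3.835), k2=(-1.990, 3.836), k3=(-1.990, 3.835), k4=(-2.010, 3.835); state += dt/6·(k1+2k2+2k3+k4)
t=0.010: state=(2.560, 3.028)
t=0.020: state=(2.540, 3.067)
t=0.030: state=(2.519, 3.105)
continuing one RK4 step at a time; state shown every 20 steps (Δt=0.2):
t=0.200: state=(2.123, 3.727)
t=0.400: state=(1.622, 4.287)
t=0.600: state=(1.181, 4.559)
t=0.800: state=(0.849, 4.549)
t=1.000: state=(0.618, 4.335)
t=1.200: state=(0.464, 4.003)
t=1.400: state=(0.363, 3.622)
t=1.600: state=(0.297, 3.232)
t=1.800: state=(0.253, 2.859)
t=2.000: state=(0.225, 2.515)
t=2.200: state=(0.207, 2.203)
t=2.400: state=(0.198, 1.926)
t=2.600: state=(0.194, 1.682)
t=2.800: state=(0.195, 1.469)
t=3.000: state=(0.201, 1.283)
t=3.200: state=(0.211, 1.122)
t=3.400: state=(0.225, 0.984)
t=3.600: state=(0.244, 0.865)
t=3.800: state=(0.267, 0.763)
t=3.960: state=(0.290, 0.692)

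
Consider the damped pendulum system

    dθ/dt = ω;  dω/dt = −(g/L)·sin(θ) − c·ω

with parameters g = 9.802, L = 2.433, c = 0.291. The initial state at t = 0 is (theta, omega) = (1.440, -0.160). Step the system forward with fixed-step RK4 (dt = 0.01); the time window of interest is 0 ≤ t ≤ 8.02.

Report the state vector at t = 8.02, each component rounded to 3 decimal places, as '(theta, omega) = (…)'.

(theta, omega) = (-0.384, -0.309)

t=0.000: state=(1.440, -0.160)
step 1 (dt=0.01): k1=(-0.160, -3.948), k2=(-0.180, -3.942), k3=(-0.180, -3.942), k4=(-0.199, -3.935); state += dt/6·(k1+2k2+2k3+k4)
t=0.010: state=(1.438, -0.199)
t=0.020: state=(1.436, -0.239)
t=0.030: state=(1.433, -0.278)
continuing one RK4 step at a time; state shown every 50 steps (Δt=0.5):
t=0.500: state=(0.902, -1.887)
t=1.000: state=(-0.216, -2.230)
t=1.500: state=(-1.011, -0.772)
t=2.000: state=(-0.950, 0.959)
t=2.500: state=(-0.187, 1.858)
t=3.000: state=(0.624, 1.139)
t=3.500: state=(0.826, -0.344)
t=4.000: state=(0.354, -1.388)
t=4.500: state=(-0.345, -1.175)
t=5.000: state=(-0.662, -0.031)
t=5.500: state=(-0.399, 0.982)
t=6.000: state=(0.160, 1.064)
t=6.500: state=(0.508, 0.240)
t=7.000: state=(0.387, -0.665)
t=7.500: state=(-0.042, -0.903)
t=8.000: state=(-0.377, -0.341)
t=8.020: state=(-0.384, -0.309)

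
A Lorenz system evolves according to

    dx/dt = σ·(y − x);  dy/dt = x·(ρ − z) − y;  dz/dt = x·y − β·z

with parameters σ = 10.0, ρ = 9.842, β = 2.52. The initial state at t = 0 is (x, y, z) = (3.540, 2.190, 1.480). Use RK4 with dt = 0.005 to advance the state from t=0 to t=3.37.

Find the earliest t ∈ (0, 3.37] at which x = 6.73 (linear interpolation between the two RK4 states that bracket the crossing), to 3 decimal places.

t=0.000: state=(3.540, 2.190, 1.480)
step 1 (dt=0.005): k1=(-13.500, 27.411, 4.023), k2=(-12.477, 27.025, 4.164), k3=(-12.512, 27.047, 4.166), k4=(-11.522, 26.681, 4.304); state += dt/6·(k1+2k2+2k3+k4)
t=0.005: state=(3.477, 2.325, 1.501)
t=0.010: state=(3.425, 2.457, 1.523)
t=0.015: state=(3.381, 2.586, 1.547)
continuing one RK4 step at a time; state shown every 40 steps (Δt=0.2):
t=0.200: state=(5.064, 6.911, 3.913)
t=0.285: state=(6.694, 8.533, 6.714)
next step: t=0.290: state=(6.785, 8.592, 6.917) — x has crossed 6.73
linear interpolation between t=0.285 (6.69431) and t=0.290 (6.78546) → t≈0.287

t = 0.287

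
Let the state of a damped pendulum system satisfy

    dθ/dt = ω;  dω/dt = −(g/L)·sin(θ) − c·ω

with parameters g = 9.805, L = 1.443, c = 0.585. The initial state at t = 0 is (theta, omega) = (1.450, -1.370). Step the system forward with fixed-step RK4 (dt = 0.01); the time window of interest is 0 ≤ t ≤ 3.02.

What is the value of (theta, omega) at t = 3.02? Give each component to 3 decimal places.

(theta, omega) = (0.139, -1.509)

t=0.000: state=(1.450, -1.370)
step 1 (dt=0.01): k1=(-1.370, -5.944), k2=(-1.400, -5.921), k3=(-1.400, -5.921), k4=(-1.429, -5.897); state += dt/6·(k1+2k2+2k3+k4)
t=0.010: state=(1.436, -1.429)
t=0.020: state=(1.421, -1.488)
t=0.030: state=(1.406, -1.546)
continuing one RK4 step at a time; state shown every 10 steps (Δt=0.1):
t=0.100: state=(1.284, -1.938)
t=0.200: state=(1.065, -2.437)
t=0.300: state=(0.800, -2.827)
t=0.400: state=(0.504, -3.066)
t=0.500: state=(0.193, -3.116)
t=0.600: state=(-0.112, -2.964)
t=0.700: state=(-0.393, -2.628)
t=0.800: state=(-0.633, -2.153)
t=0.900: state=(-0.821, -1.590)
t=1.000: state=(-0.950, -0.986)
t=1.100: state=(-1.018, -0.379)
t=1.200: state=(-1.026, 0.207)
t=1.300: state=(-0.978, 0.753)
t=1.400: state=(-0.878, 1.240)
t=1.500: state=(-0.733, 1.646)
t=1.600: state=(-0.552, 1.948)
t=1.700: state=(-0.347, 2.124)
t=1.800: state=(-0.132, 2.159)
t=1.900: state=(0.080, 2.052)
t=2.000: state=(0.274, 1.818)
t=2.100: state=(0.440, 1.482)
t=2.200: state=(0.568, 1.077)
t=2.300: state=(0.654, 0.635)
t=2.400: state=(0.695, 0.184)
t=2.500: state=(0.691, -0.250)
t=2.600: state=(0.646, -0.646)
t=2.700: state=(0.564, -0.986)
t=2.800: state=(0.451, -1.252)
t=2.900: state=(0.317, -1.428)
t=3.000: state=(0.169, -1.506)
t=3.020: state=(0.139, -1.509)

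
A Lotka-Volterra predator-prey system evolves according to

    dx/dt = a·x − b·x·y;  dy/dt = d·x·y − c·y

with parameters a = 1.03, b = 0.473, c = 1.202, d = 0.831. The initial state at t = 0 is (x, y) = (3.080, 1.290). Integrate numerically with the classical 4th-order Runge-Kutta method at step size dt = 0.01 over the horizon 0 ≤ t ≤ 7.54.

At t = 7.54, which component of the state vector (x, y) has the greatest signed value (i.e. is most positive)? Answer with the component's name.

largest component: y

t=0.000: state=(3.080, 1.290)
step 1 (dt=0.01): k1=(1.293, 1.751), k2=(1.283, 1.770), k3=(1.283, 1.770), k4=(1.273, 1.789); state += dt/6·(k1+2k2+2k3+k4)
t=0.010: state=(3.093, 1.308)
t=0.020: state=(3.105, 1.326)
t=0.030: state=(3.118, 1.344)
continuing one RK4 step at a time; state shown every 25 steps (Δt=0.25):
t=0.250: state=(3.316, 1.863)
t=0.500: state=(3.276, 2.752)
t=0.750: state=(2.866, 3.881)
t=1.000: state=(2.201, 4.876)
t=1.250: state=(1.549, 5.317)
t=1.500: state=(1.073, 5.152)
t=1.750: state=(0.778, 4.611)
t=2.000: state=(0.607, 3.936)
t=2.250: state=(0.513, 3.270)
t=2.500: state=(0.467, 2.679)
t=2.750: state=(0.454, 2.182)
t=3.000: state=(0.465, 1.777)
t=3.250: state=(0.497, 1.453)
t=3.500: state=(0.550, 1.199)
t=3.750: state=(0.625, 1.003)
t=4.000: state=(0.725, 0.854)
t=4.250: state=(0.854, 0.745)
t=4.500: state=(1.016, 0.669)
t=4.750: state=(1.218, 0.625)
t=5.000: state=(1.466, 0.611)
t=5.250: state=(1.762, 0.632)
t=5.500: state=(2.109, 0.699)
t=5.750: state=(2.494, 0.834)
t=6.000: state=(2.885, 1.080)
t=6.250: state=(3.209, 1.510)
t=6.500: state=(3.341, 2.218)
t=6.750: state=(3.139, 3.240)
t=7.000: state=(2.587, 4.370)
t=7.250: state=(1.895, 5.154)
t=7.500: state=(1.313, 5.308)
t=7.540: state=(1.237, 5.278)
compare at T: x=1.237, y=5.278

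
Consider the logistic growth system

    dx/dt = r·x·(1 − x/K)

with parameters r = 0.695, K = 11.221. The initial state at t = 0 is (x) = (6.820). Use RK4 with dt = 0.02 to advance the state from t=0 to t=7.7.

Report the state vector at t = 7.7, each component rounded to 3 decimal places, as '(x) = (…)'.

t=0.000: state=(6.820)
step 1 (dt=0.02): k1=(1.859), k2=(1.856), k3=(1.856), k4=(1.853); state += dt/6·(k1+2k2+2k3+k4)
t=0.020: state=(6.857)
t=0.040: state=(6.894)
t=0.060: state=(6.931)
continuing one RK4 step at a time; state shown every 25 steps (Δt=0.5):
t=0.500: state=(7.707)
t=1.000: state=(8.488)
t=1.500: state=(9.141)
t=2.000: state=(9.667)
t=2.500: state=(10.077)
t=3.000: state=(10.388)
t=3.500: state=(10.619)
t=4.000: state=(10.789)
t=4.500: state=(10.912)
t=5.000: state=(11.001)
t=5.500: state=(11.065)
t=6.000: state=(11.110)
t=6.500: state=(11.143)
t=7.000: state=(11.165)
t=7.500: state=(11.182)
t=7.700: state=(11.187)

(x) = (11.187)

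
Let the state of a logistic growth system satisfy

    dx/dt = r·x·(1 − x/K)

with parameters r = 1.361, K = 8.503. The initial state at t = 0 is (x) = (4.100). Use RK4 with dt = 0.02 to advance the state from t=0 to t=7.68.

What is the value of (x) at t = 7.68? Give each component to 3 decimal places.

(x) = (8.503)

t=0.000: state=(4.100)
step 1 (dt=0.02): k1=(2.889), k2=(2.891), k3=(2.891), k4=(2.892); state += dt/6·(k1+2k2+2k3+k4)
t=0.020: state=(4.158)
t=0.040: state=(4.216)
t=0.060: state=(4.274)
continuing one RK4 step at a time; state shown every 25 steps (Δt=0.5):
t=0.500: state=(5.508)
t=1.000: state=(6.667)
t=1.500: state=(7.463)
t=2.000: state=(7.942)
t=2.500: state=(8.210)
t=3.000: state=(8.352)
t=3.500: state=(8.426)
t=4.000: state=(8.464)
t=4.500: state=(8.483)
t=5.000: state=(8.493)
t=5.500: state=(8.498)
t=6.000: state=(8.500)
t=6.500: state=(8.502)
t=7.000: state=(8.502)
t=7.500: state=(8.503)
t=7.680: state=(8.503)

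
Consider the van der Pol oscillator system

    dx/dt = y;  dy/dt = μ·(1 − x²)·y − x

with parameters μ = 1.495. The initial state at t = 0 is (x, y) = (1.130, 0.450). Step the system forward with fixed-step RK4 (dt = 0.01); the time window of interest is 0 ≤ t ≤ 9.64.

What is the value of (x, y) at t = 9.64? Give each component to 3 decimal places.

(x, y) = (-1.977, -0.509)

t=0.000: state=(1.130, 0.450)
step 1 (dt=0.01): k1=(0.450, -1.316), k2=(0.443, -1.319), k3=(0.443, -1.319), k4=(0.437, -1.322); state += dt/6·(k1+2k2+2k3+k4)
t=0.010: state=(1.134, 0.437)
t=0.020: state=(1.139, 0.424)
t=0.030: state=(1.143, 0.410)
continuing one RK4 step at a time; state shown every 50 steps (Δt=0.5):
t=0.500: state=(1.193, -0.177)
t=1.000: state=(0.979, -0.671)
t=1.500: state=(0.489, -1.376)
t=2.000: state=(-0.534, -2.790)
t=2.500: state=(-1.776, -1.320)
t=3.000: state=(-1.937, 0.230)
t=3.500: state=(-1.748, 0.476)
t=4.000: state=(-1.473, 0.628)
t=4.500: state=(-1.099, 0.904)
t=5.000: state=(-0.500, 1.615)
t=5.500: state=(0.686, 3.152)
t=6.000: state=(1.908, 0.981)
t=6.500: state=(1.975, -0.292)
t=7.000: state=(1.774, -0.477)
t=7.500: state=(1.503, -0.615)
t=8.000: state=(1.140, -0.870)
t=8.500: state=(0.571, -1.516)
t=9.000: state=(-0.545, -3.051)
t=9.500: state=(-1.857, -1.259)
t=9.640: state=(-1.977, -0.509)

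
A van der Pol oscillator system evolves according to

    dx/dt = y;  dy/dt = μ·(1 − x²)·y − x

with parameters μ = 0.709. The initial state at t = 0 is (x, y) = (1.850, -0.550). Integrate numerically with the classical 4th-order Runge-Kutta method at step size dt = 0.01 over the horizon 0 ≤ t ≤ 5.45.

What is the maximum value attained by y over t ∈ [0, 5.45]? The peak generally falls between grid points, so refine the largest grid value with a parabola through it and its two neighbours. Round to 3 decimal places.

max y = 2.399

t=0.000: state=(1.850, -0.550)
step 1 (dt=0.01): k1=(-0.550, -0.905), k2=(-0.555, -0.899), k3=(-0.554, -0.899), k4=(-0.559, -0.892); state += dt/6·(k1+2k2+2k3+k4)
t=0.010: state=(1.844, -0.559)
t=0.020: state=(1.839, -0.568)
t=0.030: state=(1.833, -0.577)
continuing one RK4 step at a time; state shown every 20 steps (Δt=0.2):
t=0.200: state=(1.723, -0.711)
t=0.400: state=(1.567, -0.851)
t=0.600: state=(1.383, -0.993)
t=0.800: state=(1.169, -1.152)
t=1.000: state=(0.920, -1.345)
t=1.200: state=(0.628, -1.582)
t=1.400: state=(0.284, -1.865)
t=1.600: state=(-0.119, -2.163)
t=1.800: state=(-0.576, -2.373)
t=2.000: state=(-1.051, -2.317)
t=2.200: state=(-1.477, -1.879)
t=2.400: state=(-1.785, -1.186)
t=2.600: state=(-1.953, -0.513)
t=2.800: state=(-2.002, -0.014)
t=3.000: state=(-1.969, 0.316)
t=3.200: state=(-1.883, 0.536)
t=3.400: state=(-1.759, 0.697)
t=3.600: state=(-1.606, 0.835)
t=3.800: state=(-1.425, 0.972)
t=4.000: state=(-1.216, 1.126)
t=4.200: state=(-0.973, 1.310)
t=4.400: state=(-0.689, 1.538)
t=4.600: state=(-0.354, 1.814)
t=4.800: state=(0.039, 2.115)
t=5.000: state=(0.488, 2.354)
t=5.200: state=(0.965, 2.362)
t=5.400: state=(1.407, 1.991)
t=5.450: state=(1.503, 1.842)
largest grid value and its neighbours: y(5.100)=2.39892, y(5.110)=2.39929, y(5.120)=2.39880
parabola through these three points peaks at t≈5.109 with y≈2.39929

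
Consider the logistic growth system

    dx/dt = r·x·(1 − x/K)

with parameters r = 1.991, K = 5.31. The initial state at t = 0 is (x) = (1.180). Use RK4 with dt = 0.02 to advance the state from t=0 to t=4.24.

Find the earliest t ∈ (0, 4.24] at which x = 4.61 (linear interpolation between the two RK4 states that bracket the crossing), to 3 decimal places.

t=0.000: state=(1.180)
step 1 (dt=0.02): k1=(1.827), k2=(1.847), k3=(1.848), k4=(1.868); state += dt/6·(k1+2k2+2k3+k4)
t=0.020: state=(1.217)
t=0.040: state=(1.255)
t=0.060: state=(1.293)
continuing one RK4 step at a time; state shown every 10 steps (Δt=0.2):
t=0.200: state=(1.585)
t=0.400: state=(2.059)
t=0.600: state=(2.578)
t=0.800: state=(3.102)
t=1.000: state=(3.593)
t=1.200: state=(4.020)
t=1.400: state=(4.368)
t=1.560: state=(4.591)
next step: t=1.580: state=(4.615) — x has crossed 4.61
linear interpolation between t=1.560 (4.59051) and t=1.580 (4.61492) → t≈1.576

t = 1.576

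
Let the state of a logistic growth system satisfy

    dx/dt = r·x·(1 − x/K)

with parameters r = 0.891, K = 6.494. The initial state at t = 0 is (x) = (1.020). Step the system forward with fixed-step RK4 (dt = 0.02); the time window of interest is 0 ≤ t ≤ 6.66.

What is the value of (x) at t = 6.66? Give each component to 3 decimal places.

(x) = (6.403)

t=0.000: state=(1.020)
step 1 (dt=0.02): k1=(0.766), k2=(0.771), k3=(0.771), k4=(0.775); state += dt/6·(k1+2k2+2k3+k4)
t=0.020: state=(1.035)
t=0.040: state=(1.051)
t=0.060: state=(1.067)
continuing one RK4 step at a time; state shown every 25 steps (Δt=0.5):
t=0.500: state=(1.463)
t=1.000: state=(2.028)
t=1.500: state=(2.694)
t=2.000: state=(3.412)
t=2.500: state=(4.114)
t=3.000: state=(4.738)
t=3.500: state=(5.248)
t=4.000: state=(5.637)
t=4.500: state=(5.918)
t=5.000: state=(6.113)
t=5.500: state=(6.245)
t=6.000: state=(6.332)
t=6.500: state=(6.389)
t=6.660: state=(6.403)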